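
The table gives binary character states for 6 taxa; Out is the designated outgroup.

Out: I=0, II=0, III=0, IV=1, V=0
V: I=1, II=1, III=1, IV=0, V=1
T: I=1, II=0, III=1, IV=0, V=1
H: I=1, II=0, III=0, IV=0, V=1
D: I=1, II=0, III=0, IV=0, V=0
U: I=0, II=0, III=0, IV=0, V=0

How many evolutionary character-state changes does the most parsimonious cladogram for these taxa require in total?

5

Character polarity is set by the outgroup: the derived state is whichever differs from the outgroup's state, so for IV the derived state is '0', and for the remaining characters it is '1'.
Only D, H, T, and V show the derived state '1' for I, supporting them as a clade.
II (derived state '1') is unique to V (autapomorphy; uninformative for grouping).
Only T and V show the derived state '1' for III, supporting them as a clade.
IV (derived state '0') is shared by all ingroup taxa — unites the whole ingroup.
V (derived state '1') is shared by H, T, and V — a synapomorphy uniting that clade.
Most parsimonious ingroup topology: ((((V,T),H),D),U).
Changes per character on this tree: I: 1; II: 1; III: 1; IV: 1; V: 1.
Total = 5.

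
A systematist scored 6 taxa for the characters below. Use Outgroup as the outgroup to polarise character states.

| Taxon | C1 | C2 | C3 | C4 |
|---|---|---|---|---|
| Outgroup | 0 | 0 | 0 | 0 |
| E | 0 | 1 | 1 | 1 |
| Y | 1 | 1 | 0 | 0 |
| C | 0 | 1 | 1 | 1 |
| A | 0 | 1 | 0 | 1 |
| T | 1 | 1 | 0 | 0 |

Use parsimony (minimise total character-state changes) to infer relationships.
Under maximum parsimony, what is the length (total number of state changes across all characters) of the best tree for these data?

4

The outgroup has state '0' for every character, so '1' is the derived state throughout.
C1 (derived state '1') is shared by T and Y — a synapomorphy uniting that clade.
C2 (derived state '1') is shared by all ingroup taxa — unites the whole ingroup.
C3 (derived state '1') is shared by C and E — a synapomorphy uniting that clade.
C4: derived state '1' in A, C, and E only — synapomorphy for {A, C, E}.
Most parsimonious ingroup topology: (((E,C),A),(Y,T)).
Changes per character on this tree: C1: 1; C2: 1; C3: 1; C4: 1.
Total = 4.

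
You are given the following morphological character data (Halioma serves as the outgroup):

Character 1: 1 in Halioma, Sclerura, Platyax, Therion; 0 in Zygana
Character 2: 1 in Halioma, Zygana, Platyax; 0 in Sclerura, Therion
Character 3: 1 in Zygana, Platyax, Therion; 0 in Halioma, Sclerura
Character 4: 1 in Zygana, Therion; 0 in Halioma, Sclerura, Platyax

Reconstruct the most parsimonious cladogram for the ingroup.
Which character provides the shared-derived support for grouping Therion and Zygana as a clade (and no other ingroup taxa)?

Character polarity is set by the outgroup: the derived state is whichever differs from the outgroup's state, so for Character 1, Character 2 the derived state is '0', and for the remaining characters it is '1'.
Character 1: derived state '0' in Zygana only — an autapomorphy, so it tells us nothing about relationships among taxa.
Character 2 groups Sclerura and Therion, which is incompatible with the clades supported by the remaining characters; treating it as convergent (homoplasy) costs fewer steps than any alternative tree.
Only Platyax, Therion, and Zygana show the derived state '1' for Character 3, supporting them as a clade.
Character 4: derived state '1' in Therion and Zygana only — synapomorphy for {Therion, Zygana}.
Most parsimonious ingroup topology: (((Zygana,Therion),Platyax),Sclerura).
The clade {Therion, Zygana} is supported by Character 4: its derived state '1' occurs in exactly those taxa and in no other taxon (including the outgroup).

Character 4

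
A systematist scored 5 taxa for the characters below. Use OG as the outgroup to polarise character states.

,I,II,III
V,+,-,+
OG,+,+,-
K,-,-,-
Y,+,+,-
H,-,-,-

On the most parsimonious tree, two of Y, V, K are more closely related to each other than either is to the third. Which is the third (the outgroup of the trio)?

Character polarity is set by the outgroup: the derived state is whichever differs from the outgroup's state, so for I, II the derived state is '-', and for the remaining characters it is '+'.
I (derived state '-') is shared by H and K — a synapomorphy uniting that clade.
II (derived state '-') is shared by H, K, and V — a synapomorphy uniting that clade.
III (derived state '+') is unique to V (autapomorphy; uninformative for grouping).
Most parsimonious ingroup topology: (((K,H),V),Y).
K and V share a more recent common ancestor with each other than either does with Y, so Y is the least closely related of the three.

Y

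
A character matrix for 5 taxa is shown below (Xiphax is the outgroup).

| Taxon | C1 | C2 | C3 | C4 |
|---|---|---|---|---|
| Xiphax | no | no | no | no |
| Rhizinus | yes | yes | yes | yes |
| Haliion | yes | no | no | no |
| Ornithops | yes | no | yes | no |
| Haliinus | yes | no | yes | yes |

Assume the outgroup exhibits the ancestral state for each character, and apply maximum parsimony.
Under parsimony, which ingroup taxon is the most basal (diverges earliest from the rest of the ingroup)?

Haliion

The outgroup has state 'no' for every character, so 'yes' is the derived state throughout.
C1 (derived state 'yes') is shared by all ingroup taxa — unites the whole ingroup.
C2 (derived state 'yes') is unique to Rhizinus (autapomorphy; uninformative for grouping).
C3 (derived state 'yes') is shared by Haliinus, Ornithops, and Rhizinus — a synapomorphy uniting that clade.
C4: derived state 'yes' in Haliinus and Rhizinus only — synapomorphy for {Haliinus, Rhizinus}.
Most parsimonious ingroup topology: (((Rhizinus,Haliinus),Ornithops),Haliion).
Haliion is sister to the clade containing all other ingroup taxa, so it is the earliest-diverging (most basal) ingroup lineage.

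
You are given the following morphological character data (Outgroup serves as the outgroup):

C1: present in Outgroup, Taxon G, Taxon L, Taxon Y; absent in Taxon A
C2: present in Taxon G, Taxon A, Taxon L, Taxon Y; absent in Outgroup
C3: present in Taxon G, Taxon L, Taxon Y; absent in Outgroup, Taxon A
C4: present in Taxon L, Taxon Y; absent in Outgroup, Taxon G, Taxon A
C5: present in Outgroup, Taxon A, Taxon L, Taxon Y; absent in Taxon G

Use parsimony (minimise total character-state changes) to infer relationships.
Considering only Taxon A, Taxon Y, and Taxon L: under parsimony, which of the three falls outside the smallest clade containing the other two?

Taxon A

Character polarity is set by the outgroup: the derived state is whichever differs from the outgroup's state, so for C1, C5 the derived state is 'absent', and for the remaining characters it is 'present'.
C1: derived state 'absent' in Taxon A only — an autapomorphy, so it tells us nothing about relationships among taxa.
C2 (derived state 'present') is shared by all ingroup taxa — unites the whole ingroup.
C3 (derived state 'present') is shared by Taxon G, Taxon L, and Taxon Y — a synapomorphy uniting that clade.
C4 (derived state 'present') is shared by Taxon L and Taxon Y — a synapomorphy uniting that clade.
C5 (derived state 'absent') is unique to Taxon G (autapomorphy; uninformative for grouping).
Most parsimonious ingroup topology: (Taxon A,((Taxon L,Taxon Y),Taxon G)).
Taxon L and Taxon Y share a more recent common ancestor with each other than either does with Taxon A, so Taxon A is the least closely related of the three.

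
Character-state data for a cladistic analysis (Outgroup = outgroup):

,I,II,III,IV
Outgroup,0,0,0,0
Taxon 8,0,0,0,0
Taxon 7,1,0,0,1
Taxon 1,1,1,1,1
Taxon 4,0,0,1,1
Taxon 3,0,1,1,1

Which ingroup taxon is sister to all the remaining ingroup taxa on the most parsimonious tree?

Taxon 8

The outgroup has state '0' for every character, so '1' is the derived state throughout.
I groups Taxon 1 and Taxon 7, which is incompatible with the clades supported by the remaining characters; treating it as convergent (homoplasy) costs fewer steps than any alternative tree.
II (derived state '1') is shared by Taxon 1 and Taxon 3 — a synapomorphy uniting that clade.
III (derived state '1') is shared by Taxon 1, Taxon 3, and Taxon 4 — a synapomorphy uniting that clade.
IV (derived state '1') is shared by Taxon 1, Taxon 3, Taxon 4, and Taxon 7 — a synapomorphy uniting that clade.
Most parsimonious ingroup topology: (Taxon 8,(Taxon 7,((Taxon 1,Taxon 3),Taxon 4))).
Taxon 8 is sister to the clade containing all other ingroup taxa, so it is the earliest-diverging (most basal) ingroup lineage.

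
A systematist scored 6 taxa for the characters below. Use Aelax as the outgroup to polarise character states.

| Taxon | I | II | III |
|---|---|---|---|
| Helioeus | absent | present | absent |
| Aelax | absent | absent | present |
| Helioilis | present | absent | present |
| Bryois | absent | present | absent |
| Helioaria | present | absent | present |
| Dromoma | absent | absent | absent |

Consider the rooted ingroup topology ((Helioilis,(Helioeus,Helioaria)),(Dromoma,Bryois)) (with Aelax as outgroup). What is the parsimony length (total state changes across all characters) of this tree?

6

Map each character onto ((Helioilis,(Helioeus,Helioaria)),(Dromoma,Bryois)) (rooted by Aelax) and count the minimum state changes it requires (Fitch parsimony):
I: 2; II: 2; III: 2.
Total tree length = 6.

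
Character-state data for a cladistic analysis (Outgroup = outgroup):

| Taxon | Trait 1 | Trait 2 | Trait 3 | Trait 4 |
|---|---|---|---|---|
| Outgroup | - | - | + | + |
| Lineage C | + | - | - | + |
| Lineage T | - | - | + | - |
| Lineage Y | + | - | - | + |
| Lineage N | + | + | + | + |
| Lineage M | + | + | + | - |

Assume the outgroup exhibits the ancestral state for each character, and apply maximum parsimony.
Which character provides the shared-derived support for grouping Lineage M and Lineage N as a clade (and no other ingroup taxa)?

Character polarity is set by the outgroup: the derived state is whichever differs from the outgroup's state, so for Trait 3, Trait 4 the derived state is '-', and for the remaining characters it is '+'.
Trait 1 (derived state '+') is shared by Lineage C, Lineage M, Lineage N, and Lineage Y — a synapomorphy uniting that clade.
Trait 2 (derived state '+') is shared by Lineage M and Lineage N — a synapomorphy uniting that clade.
Trait 3 (derived state '-') is shared by Lineage C and Lineage Y — a synapomorphy uniting that clade.
Trait 4 (state '-') occurs in Lineage M and Lineage T but conflicts with the nesting implied by the other characters — most parsimoniously interpreted as homoplasy.
Most parsimonious ingroup topology: (((Lineage C,Lineage Y),(Lineage N,Lineage M)),Lineage T).
The clade {Lineage M, Lineage N} is supported by Trait 2: its derived state '+' occurs in exactly those taxa and in no other taxon (including the outgroup).

Trait 2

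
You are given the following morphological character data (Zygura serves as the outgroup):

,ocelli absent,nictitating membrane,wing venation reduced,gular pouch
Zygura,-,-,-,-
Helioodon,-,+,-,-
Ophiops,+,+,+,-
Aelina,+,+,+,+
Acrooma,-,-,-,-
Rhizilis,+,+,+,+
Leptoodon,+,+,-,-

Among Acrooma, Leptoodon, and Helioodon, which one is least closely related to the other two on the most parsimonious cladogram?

Acrooma

The outgroup has state '-' for every character, so '+' is the derived state throughout.
ocelli absent: derived state '+' in Aelina, Leptoodon, Ophiops, and Rhizilis only — synapomorphy for {Aelina, Leptoodon, Ophiops, Rhizilis}.
nictitating membrane: derived state '+' in Aelina, Helioodon, Leptoodon, Ophiops, and Rhizilis only — synapomorphy for {Aelina, Helioodon, Leptoodon, Ophiops, Rhizilis}.
wing venation reduced (derived state '+') is shared by Aelina, Ophiops, and Rhizilis — a synapomorphy uniting that clade.
gular pouch (derived state '+') is shared by Aelina and Rhizilis — a synapomorphy uniting that clade.
Most parsimonious ingroup topology: ((Helioodon,((Ophiops,(Aelina,Rhizilis)),Leptoodon)),Acrooma).
Leptoodon and Helioodon share a more recent common ancestor with each other than either does with Acrooma, so Acrooma is the least closely related of the three.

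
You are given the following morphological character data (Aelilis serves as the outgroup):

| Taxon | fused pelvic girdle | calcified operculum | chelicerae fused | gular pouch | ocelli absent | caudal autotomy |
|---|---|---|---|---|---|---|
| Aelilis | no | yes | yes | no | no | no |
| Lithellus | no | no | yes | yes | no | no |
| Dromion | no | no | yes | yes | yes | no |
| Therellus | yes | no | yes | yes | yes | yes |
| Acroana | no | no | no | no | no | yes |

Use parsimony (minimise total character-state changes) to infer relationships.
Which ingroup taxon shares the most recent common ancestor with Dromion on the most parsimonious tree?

Character polarity is set by the outgroup: the derived state is whichever differs from the outgroup's state, so for calcified operculum, chelicerae fused the derived state is 'no', and for the remaining characters it is 'yes'.
fused pelvic girdle: derived state 'yes' in Therellus only — an autapomorphy, so it tells us nothing about relationships among taxa.
All ingroup taxa share the derived state 'no' for calcified operculum; it defines the ingroup but does not resolve relationships within it.
chelicerae fused (derived state 'no') is unique to Acroana (autapomorphy; uninformative for grouping).
Only Dromion, Lithellus, and Therellus show the derived state 'yes' for gular pouch, supporting them as a clade.
ocelli absent (derived state 'yes') is shared by Dromion and Therellus — a synapomorphy uniting that clade.
caudal autotomy groups Acroana and Therellus, which is incompatible with the clades supported by the remaining characters; treating it as convergent (homoplasy) costs fewer steps than any alternative tree.
Most parsimonious ingroup topology: ((Lithellus,(Dromion,Therellus)),Acroana).
Dromion and Therellus form a cherry on this tree, so they are sister taxa.

Therellus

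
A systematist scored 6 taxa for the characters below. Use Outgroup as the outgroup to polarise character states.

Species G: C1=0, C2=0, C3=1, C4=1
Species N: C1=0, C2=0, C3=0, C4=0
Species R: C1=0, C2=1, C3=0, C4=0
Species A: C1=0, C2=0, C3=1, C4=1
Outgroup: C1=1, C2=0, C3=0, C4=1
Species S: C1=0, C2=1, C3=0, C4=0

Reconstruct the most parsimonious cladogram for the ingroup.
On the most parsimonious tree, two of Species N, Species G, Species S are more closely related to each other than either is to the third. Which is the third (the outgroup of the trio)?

Character polarity is set by the outgroup: the derived state is whichever differs from the outgroup's state, so for C1, C4 the derived state is '0', and for the remaining characters it is '1'.
C1 (derived state '0') is shared by all ingroup taxa — unites the whole ingroup.
Only Species R and Species S show the derived state '1' for C2, supporting them as a clade.
C3 (derived state '1') is shared by Species A and Species G — a synapomorphy uniting that clade.
Only Species N, Species R, and Species S show the derived state '0' for C4, supporting them as a clade.
Most parsimonious ingroup topology: ((Species N,(Species R,Species S)),(Species G,Species A)).
Species S and Species N share a more recent common ancestor with each other than either does with Species G, so Species G is the least closely related of the three.

Species G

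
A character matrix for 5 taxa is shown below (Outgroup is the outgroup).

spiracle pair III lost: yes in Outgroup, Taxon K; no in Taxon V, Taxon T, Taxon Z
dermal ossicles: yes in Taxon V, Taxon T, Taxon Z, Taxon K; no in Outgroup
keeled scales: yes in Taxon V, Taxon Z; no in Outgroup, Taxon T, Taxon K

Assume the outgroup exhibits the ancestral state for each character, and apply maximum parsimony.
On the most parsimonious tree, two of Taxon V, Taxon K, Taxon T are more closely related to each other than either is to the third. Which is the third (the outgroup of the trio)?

Taxon K

Character polarity is set by the outgroup: the derived state is whichever differs from the outgroup's state, so for spiracle pair III lost the derived state is 'no', and for the remaining characters it is 'yes'.
spiracle pair III lost: derived state 'no' in Taxon T, Taxon V, and Taxon Z only — synapomorphy for {Taxon T, Taxon V, Taxon Z}.
dermal ossicles (derived state 'yes') is shared by all ingroup taxa — unites the whole ingroup.
keeled scales (derived state 'yes') is shared by Taxon V and Taxon Z — a synapomorphy uniting that clade.
Most parsimonious ingroup topology: (((Taxon V,Taxon Z),Taxon T),Taxon K).
Taxon V and Taxon T share a more recent common ancestor with each other than either does with Taxon K, so Taxon K is the least closely related of the three.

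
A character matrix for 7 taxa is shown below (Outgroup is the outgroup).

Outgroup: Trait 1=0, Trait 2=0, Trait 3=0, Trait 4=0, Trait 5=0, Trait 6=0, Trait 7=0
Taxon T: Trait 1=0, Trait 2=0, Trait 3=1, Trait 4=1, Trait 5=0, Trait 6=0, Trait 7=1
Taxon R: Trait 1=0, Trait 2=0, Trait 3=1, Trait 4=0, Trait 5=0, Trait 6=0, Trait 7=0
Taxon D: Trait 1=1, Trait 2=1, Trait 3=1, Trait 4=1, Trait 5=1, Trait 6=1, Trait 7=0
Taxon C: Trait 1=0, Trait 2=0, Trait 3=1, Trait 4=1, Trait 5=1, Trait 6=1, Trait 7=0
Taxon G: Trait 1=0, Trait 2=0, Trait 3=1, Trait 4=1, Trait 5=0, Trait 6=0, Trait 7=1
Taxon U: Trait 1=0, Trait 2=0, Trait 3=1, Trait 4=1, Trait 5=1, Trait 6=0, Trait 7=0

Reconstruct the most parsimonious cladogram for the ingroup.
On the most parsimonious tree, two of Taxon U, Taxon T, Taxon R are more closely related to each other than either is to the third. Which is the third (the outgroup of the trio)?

The outgroup has state '0' for every character, so '1' is the derived state throughout.
Trait 1 (derived state '1') is unique to Taxon D (autapomorphy; uninformative for grouping).
Trait 2 (derived state '1') is unique to Taxon D (autapomorphy; uninformative for grouping).
All ingroup taxa share the derived state '1' for Trait 3; it defines the ingroup but does not resolve relationships within it.
Trait 4 (derived state '1') is shared by Taxon C, Taxon D, Taxon G, Taxon T, and Taxon U — a synapomorphy uniting that clade.
Trait 5 (derived state '1') is shared by Taxon C, Taxon D, and Taxon U — a synapomorphy uniting that clade.
Trait 6 (derived state '1') is shared by Taxon C and Taxon D — a synapomorphy uniting that clade.
Trait 7: derived state '1' in Taxon G and Taxon T only — synapomorphy for {Taxon G, Taxon T}.
Most parsimonious ingroup topology: (((Taxon T,Taxon G),((Taxon D,Taxon C),Taxon U)),Taxon R).
Taxon U and Taxon T share a more recent common ancestor with each other than either does with Taxon R, so Taxon R is the least closely related of the three.

Taxon R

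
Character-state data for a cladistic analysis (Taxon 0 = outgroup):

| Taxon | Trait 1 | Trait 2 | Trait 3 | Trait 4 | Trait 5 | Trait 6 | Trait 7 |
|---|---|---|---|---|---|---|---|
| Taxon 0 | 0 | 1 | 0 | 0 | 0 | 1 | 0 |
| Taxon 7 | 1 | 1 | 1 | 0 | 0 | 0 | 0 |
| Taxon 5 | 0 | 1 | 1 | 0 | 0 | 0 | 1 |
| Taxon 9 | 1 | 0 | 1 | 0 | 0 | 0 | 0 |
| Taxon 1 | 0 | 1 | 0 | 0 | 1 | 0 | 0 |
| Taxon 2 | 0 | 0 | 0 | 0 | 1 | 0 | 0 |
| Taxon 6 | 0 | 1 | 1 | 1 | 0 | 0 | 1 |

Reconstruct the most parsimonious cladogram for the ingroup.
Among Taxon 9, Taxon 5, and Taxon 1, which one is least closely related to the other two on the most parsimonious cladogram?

Character polarity is set by the outgroup: the derived state is whichever differs from the outgroup's state, so for Trait 2, Trait 6 the derived state is '0', and for the remaining characters it is '1'.
Trait 1 (derived state '1') is shared by Taxon 7 and Taxon 9 — a synapomorphy uniting that clade.
Trait 2 groups Taxon 2 and Taxon 9, which is incompatible with the clades supported by the remaining characters; treating it as convergent (homoplasy) costs fewer steps than any alternative tree.
Only Taxon 5, Taxon 6, Taxon 7, and Taxon 9 show the derived state '1' for Trait 3, supporting them as a clade.
Trait 4: derived state '1' in Taxon 6 only — an autapomorphy, so it tells us nothing about relationships among taxa.
Trait 5: derived state '1' in Taxon 1 and Taxon 2 only — synapomorphy for {Taxon 1, Taxon 2}.
Trait 6 (derived state '0') is shared by all ingroup taxa — unites the whole ingroup.
Trait 7: derived state '1' in Taxon 5 and Taxon 6 only — synapomorphy for {Taxon 5, Taxon 6}.
Most parsimonious ingroup topology: (((Taxon 7,Taxon 9),(Taxon 5,Taxon 6)),(Taxon 1,Taxon 2)).
Taxon 9 and Taxon 5 share a more recent common ancestor with each other than either does with Taxon 1, so Taxon 1 is the least closely related of the three.

Taxon 1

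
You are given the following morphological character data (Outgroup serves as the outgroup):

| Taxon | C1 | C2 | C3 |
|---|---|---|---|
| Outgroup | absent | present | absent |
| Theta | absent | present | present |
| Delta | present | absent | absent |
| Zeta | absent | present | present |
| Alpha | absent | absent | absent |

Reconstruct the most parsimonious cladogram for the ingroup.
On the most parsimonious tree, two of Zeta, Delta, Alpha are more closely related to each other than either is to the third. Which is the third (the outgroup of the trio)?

Zeta

Character polarity is set by the outgroup: the derived state is whichever differs from the outgroup's state, so for C2 the derived state is 'absent', and for the remaining characters it is 'present'.
C1: derived state 'present' in Delta only — an autapomorphy, so it tells us nothing about relationships among taxa.
Only Alpha and Delta show the derived state 'absent' for C2, supporting them as a clade.
C3: derived state 'present' in Theta and Zeta only — synapomorphy for {Theta, Zeta}.
Most parsimonious ingroup topology: ((Theta,Zeta),(Delta,Alpha)).
Delta and Alpha share a more recent common ancestor with each other than either does with Zeta, so Zeta is the least closely related of the three.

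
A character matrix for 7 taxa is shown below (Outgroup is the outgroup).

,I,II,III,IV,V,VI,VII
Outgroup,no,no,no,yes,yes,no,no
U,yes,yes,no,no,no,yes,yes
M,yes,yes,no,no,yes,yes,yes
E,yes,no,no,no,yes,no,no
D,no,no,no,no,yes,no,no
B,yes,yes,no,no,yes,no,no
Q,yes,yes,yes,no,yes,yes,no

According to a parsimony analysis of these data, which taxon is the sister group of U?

M

Character polarity is set by the outgroup: the derived state is whichever differs from the outgroup's state, so for IV, V the derived state is 'no', and for the remaining characters it is 'yes'.
I (derived state 'yes') is shared by B, E, M, Q, and U — a synapomorphy uniting that clade.
II: derived state 'yes' in B, M, Q, and U only — synapomorphy for {B, M, Q, U}.
III (derived state 'yes') is unique to Q (autapomorphy; uninformative for grouping).
All ingroup taxa share the derived state 'no' for IV; it defines the ingroup but does not resolve relationships within it.
V (derived state 'no') is unique to U (autapomorphy; uninformative for grouping).
VI (derived state 'yes') is shared by M, Q, and U — a synapomorphy uniting that clade.
VII: derived state 'yes' in M and U only — synapomorphy for {M, U}.
Most parsimonious ingroup topology: (((((U,M),Q),B),E),D).
U and M form a cherry on this tree, so they are sister taxa.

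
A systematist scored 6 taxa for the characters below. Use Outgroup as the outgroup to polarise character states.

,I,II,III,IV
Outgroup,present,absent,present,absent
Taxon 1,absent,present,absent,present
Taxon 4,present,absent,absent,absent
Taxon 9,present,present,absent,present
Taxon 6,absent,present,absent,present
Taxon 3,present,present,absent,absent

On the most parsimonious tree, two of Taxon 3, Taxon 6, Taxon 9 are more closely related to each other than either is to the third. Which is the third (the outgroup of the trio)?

Taxon 3

Character polarity is set by the outgroup: the derived state is whichever differs from the outgroup's state, so for I, III the derived state is 'absent', and for the remaining characters it is 'present'.
I: derived state 'absent' in Taxon 1 and Taxon 6 only — synapomorphy for {Taxon 1, Taxon 6}.
II (derived state 'present') is shared by Taxon 1, Taxon 3, Taxon 6, and Taxon 9 — a synapomorphy uniting that clade.
All ingroup taxa share the derived state 'absent' for III; it defines the ingroup but does not resolve relationships within it.
Only Taxon 1, Taxon 6, and Taxon 9 show the derived state 'present' for IV, supporting them as a clade.
Most parsimonious ingroup topology: ((((Taxon 1,Taxon 6),Taxon 9),Taxon 3),Taxon 4).
Taxon 6 and Taxon 9 share a more recent common ancestor with each other than either does with Taxon 3, so Taxon 3 is the least closely related of the three.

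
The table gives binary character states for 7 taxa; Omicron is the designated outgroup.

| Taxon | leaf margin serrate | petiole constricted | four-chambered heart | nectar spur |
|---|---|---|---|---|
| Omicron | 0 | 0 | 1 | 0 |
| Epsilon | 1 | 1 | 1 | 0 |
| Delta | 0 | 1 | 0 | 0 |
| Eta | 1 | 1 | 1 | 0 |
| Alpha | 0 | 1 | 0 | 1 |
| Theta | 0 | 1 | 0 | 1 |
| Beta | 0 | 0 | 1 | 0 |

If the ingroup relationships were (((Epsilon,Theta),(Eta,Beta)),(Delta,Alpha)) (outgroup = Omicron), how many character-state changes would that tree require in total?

8

Map each character onto (((Epsilon,Theta),(Eta,Beta)),(Delta,Alpha)) (rooted by Omicron) and count the minimum state changes it requires (Fitch parsimony):
leaf margin serrate: 2; petiole constricted: 2; four-chambered heart: 2; nectar spur: 2.
Total tree length = 8.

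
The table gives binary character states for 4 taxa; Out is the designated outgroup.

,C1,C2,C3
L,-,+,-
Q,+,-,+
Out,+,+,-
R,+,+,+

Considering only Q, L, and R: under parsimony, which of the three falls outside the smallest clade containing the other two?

Character polarity is set by the outgroup: the derived state is whichever differs from the outgroup's state, so for C1, C2 the derived state is '-', and for the remaining characters it is '+'.
C1: derived state '-' in L only — an autapomorphy, so it tells us nothing about relationships among taxa.
C2 (derived state '-') is unique to Q (autapomorphy; uninformative for grouping).
C3 (derived state '+') is shared by Q and R — a synapomorphy uniting that clade.
Most parsimonious ingroup topology: ((Q,R),L).
R and Q share a more recent common ancestor with each other than either does with L, so L is the least closely related of the three.

L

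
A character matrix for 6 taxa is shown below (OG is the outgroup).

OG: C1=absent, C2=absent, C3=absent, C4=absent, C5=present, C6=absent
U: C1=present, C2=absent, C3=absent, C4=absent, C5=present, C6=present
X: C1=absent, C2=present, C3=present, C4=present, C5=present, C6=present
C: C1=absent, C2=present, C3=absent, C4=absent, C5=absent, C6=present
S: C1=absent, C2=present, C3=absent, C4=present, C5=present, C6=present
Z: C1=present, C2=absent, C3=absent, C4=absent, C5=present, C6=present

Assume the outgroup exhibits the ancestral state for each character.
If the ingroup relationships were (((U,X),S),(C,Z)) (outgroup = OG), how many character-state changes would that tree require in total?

10

Map each character onto (((U,X),S),(C,Z)) (rooted by OG) and count the minimum state changes it requires (Fitch parsimony):
C1: 2; C2: 3; C3: 1; C4: 2; C5: 1; C6: 1.
Total tree length = 10.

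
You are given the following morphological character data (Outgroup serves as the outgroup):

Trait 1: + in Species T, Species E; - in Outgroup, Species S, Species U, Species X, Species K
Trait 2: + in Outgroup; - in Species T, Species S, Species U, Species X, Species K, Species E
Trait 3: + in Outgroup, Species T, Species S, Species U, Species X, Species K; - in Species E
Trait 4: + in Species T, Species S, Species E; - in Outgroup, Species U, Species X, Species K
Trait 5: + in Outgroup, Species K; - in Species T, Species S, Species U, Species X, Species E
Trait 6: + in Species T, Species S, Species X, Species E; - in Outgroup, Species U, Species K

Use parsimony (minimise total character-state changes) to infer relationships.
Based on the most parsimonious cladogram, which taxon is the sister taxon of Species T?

Species E

Character polarity is set by the outgroup: the derived state is whichever differs from the outgroup's state, so for Trait 2, Trait 3, Trait 5 the derived state is '-', and for the remaining characters it is '+'.
Trait 1 (derived state '+') is shared by Species E and Species T — a synapomorphy uniting that clade.
Trait 2 (derived state '-') is shared by all ingroup taxa — unites the whole ingroup.
Trait 3 (derived state '-') is unique to Species E (autapomorphy; uninformative for grouping).
Trait 4: derived state '+' in Species E, Species S, and Species T only — synapomorphy for {Species E, Species S, Species T}.
Only Species E, Species S, Species T, Species U, and Species X show the derived state '-' for Trait 5, supporting them as a clade.
Trait 6 (derived state '+') is shared by Species E, Species S, Species T, and Species X — a synapomorphy uniting that clade.
Most parsimonious ingroup topology: (((((Species T,Species E),Species S),Species X),Species U),Species K).
Species T and Species E form a cherry on this tree, so they are sister taxa.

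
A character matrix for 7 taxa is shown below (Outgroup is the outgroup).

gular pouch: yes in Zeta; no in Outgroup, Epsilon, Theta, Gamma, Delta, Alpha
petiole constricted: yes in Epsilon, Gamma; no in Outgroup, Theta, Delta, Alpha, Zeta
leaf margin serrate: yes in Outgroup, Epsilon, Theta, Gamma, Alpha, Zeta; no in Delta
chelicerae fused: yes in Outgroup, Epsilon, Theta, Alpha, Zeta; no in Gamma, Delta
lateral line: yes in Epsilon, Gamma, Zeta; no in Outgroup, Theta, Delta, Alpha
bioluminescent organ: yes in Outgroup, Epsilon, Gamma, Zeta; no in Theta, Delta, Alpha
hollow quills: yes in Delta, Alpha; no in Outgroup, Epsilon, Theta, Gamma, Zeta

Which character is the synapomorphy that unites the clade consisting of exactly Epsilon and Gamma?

Character polarity is set by the outgroup: the derived state is whichever differs from the outgroup's state, so for leaf margin serrate, chelicerae fused, bioluminescent organ the derived state is 'no', and for the remaining characters it is 'yes'.
gular pouch: derived state 'yes' in Zeta only — an autapomorphy, so it tells us nothing about relationships among taxa.
petiole constricted (derived state 'yes') is shared by Epsilon and Gamma — a synapomorphy uniting that clade.
leaf margin serrate: derived state 'no' in Delta only — an autapomorphy, so it tells us nothing about relationships among taxa.
chelicerae fused groups Delta and Gamma, which is incompatible with the clades supported by the remaining characters; treating it as convergent (homoplasy) costs fewer steps than any alternative tree.
Only Epsilon, Gamma, and Zeta show the derived state 'yes' for lateral line, supporting them as a clade.
Only Alpha, Delta, and Theta show the derived state 'no' for bioluminescent organ, supporting them as a clade.
hollow quills (derived state 'yes') is shared by Alpha and Delta — a synapomorphy uniting that clade.
Most parsimonious ingroup topology: (((Epsilon,Gamma),Zeta),(Theta,(Delta,Alpha))).
The clade {Epsilon, Gamma} is supported by petiole constricted: its derived state 'yes' occurs in exactly those taxa and in no other taxon (including the outgroup).

petiole constricted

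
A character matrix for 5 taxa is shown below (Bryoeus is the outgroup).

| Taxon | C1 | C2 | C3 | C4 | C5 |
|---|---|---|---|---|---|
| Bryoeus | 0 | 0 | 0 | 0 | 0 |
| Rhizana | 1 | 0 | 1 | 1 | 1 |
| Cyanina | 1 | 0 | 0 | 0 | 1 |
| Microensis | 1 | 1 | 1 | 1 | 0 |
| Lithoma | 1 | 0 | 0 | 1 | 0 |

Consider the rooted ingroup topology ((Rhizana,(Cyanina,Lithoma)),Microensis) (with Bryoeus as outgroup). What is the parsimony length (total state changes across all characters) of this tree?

8

Map each character onto ((Rhizana,(Cyanina,Lithoma)),Microensis) (rooted by Bryoeus) and count the minimum state changes it requires (Fitch parsimony):
C1: 1; C2: 1; C3: 2; C4: 2; C5: 2.
Total tree length = 8.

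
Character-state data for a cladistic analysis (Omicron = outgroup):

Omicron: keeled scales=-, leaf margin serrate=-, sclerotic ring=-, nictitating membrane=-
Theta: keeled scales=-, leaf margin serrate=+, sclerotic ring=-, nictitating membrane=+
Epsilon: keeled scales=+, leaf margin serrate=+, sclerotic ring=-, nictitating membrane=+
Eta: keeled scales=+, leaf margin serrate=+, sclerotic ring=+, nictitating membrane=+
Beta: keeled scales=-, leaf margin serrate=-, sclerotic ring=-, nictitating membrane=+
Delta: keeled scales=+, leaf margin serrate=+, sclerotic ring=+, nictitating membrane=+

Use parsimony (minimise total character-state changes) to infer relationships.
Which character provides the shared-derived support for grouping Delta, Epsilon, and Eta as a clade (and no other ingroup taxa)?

keeled scales

The outgroup has state '-' for every character, so '+' is the derived state throughout.
keeled scales (derived state '+') is shared by Delta, Epsilon, and Eta — a synapomorphy uniting that clade.
leaf margin serrate (derived state '+') is shared by Delta, Epsilon, Eta, and Theta — a synapomorphy uniting that clade.
Only Delta and Eta show the derived state '+' for sclerotic ring, supporting them as a clade.
nictitating membrane (derived state '+') is shared by all ingroup taxa — unites the whole ingroup.
Most parsimonious ingroup topology: ((Theta,(Epsilon,(Eta,Delta))),Beta).
The clade {Delta, Epsilon, Eta} is supported by keeled scales: its derived state '+' occurs in exactly those taxa and in no other taxon (including the outgroup).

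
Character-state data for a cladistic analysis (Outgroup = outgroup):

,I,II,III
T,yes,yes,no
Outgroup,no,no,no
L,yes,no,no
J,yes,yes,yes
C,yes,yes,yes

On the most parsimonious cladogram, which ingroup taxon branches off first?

L

The outgroup has state 'no' for every character, so 'yes' is the derived state throughout.
I (derived state 'yes') is shared by all ingroup taxa — unites the whole ingroup.
Only C, J, and T show the derived state 'yes' for II, supporting them as a clade.
III (derived state 'yes') is shared by C and J — a synapomorphy uniting that clade.
Most parsimonious ingroup topology: (((J,C),T),L).
L is sister to the clade containing all other ingroup taxa, so it is the earliest-diverging (most basal) ingroup lineage.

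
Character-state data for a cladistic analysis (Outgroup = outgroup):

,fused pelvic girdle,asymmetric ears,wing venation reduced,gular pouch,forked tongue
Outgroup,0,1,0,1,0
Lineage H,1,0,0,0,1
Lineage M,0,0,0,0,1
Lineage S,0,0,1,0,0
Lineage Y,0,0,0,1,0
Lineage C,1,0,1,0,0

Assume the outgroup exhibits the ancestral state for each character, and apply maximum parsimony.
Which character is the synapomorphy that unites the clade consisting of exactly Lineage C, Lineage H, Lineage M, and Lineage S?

gular pouch

Character polarity is set by the outgroup: the derived state is whichever differs from the outgroup's state, so for asymmetric ears, gular pouch the derived state is '0', and for the remaining characters it is '1'.
fused pelvic girdle (state '1') occurs in Lineage C and Lineage H but conflicts with the nesting implied by the other characters — most parsimoniously interpreted as homoplasy.
All ingroup taxa share the derived state '0' for asymmetric ears; it defines the ingroup but does not resolve relationships within it.
wing venation reduced (derived state '1') is shared by Lineage C and Lineage S — a synapomorphy uniting that clade.
Only Lineage C, Lineage H, Lineage M, and Lineage S show the derived state '0' for gular pouch, supporting them as a clade.
forked tongue: derived state '1' in Lineage H and Lineage M only — synapomorphy for {Lineage H, Lineage M}.
Most parsimonious ingroup topology: (((Lineage H,Lineage M),(Lineage S,Lineage C)),Lineage Y).
The clade {Lineage C, Lineage H, Lineage M, Lineage S} is supported by gular pouch: its derived state '0' occurs in exactly those taxa and in no other taxon (including the outgroup).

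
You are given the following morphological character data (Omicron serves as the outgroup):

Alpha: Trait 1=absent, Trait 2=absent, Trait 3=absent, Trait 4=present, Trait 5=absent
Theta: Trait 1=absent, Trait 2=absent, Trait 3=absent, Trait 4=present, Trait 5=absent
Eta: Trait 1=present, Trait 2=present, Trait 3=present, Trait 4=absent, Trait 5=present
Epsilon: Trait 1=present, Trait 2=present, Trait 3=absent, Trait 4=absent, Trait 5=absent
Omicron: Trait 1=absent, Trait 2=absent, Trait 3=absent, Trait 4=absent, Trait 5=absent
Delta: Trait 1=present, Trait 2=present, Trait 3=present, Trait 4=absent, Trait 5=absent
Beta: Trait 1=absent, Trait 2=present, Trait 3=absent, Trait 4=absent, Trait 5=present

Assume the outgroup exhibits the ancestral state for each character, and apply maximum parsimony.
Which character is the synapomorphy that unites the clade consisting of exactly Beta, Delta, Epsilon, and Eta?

The outgroup has state 'absent' for every character, so 'present' is the derived state throughout.
Trait 1 (derived state 'present') is shared by Delta, Epsilon, and Eta — a synapomorphy uniting that clade.
Trait 2 (derived state 'present') is shared by Beta, Delta, Epsilon, and Eta — a synapomorphy uniting that clade.
Trait 3 (derived state 'present') is shared by Delta and Eta — a synapomorphy uniting that clade.
Only Alpha and Theta show the derived state 'present' for Trait 4, supporting them as a clade.
Trait 5 groups Beta and Eta, which is incompatible with the clades supported by the remaining characters; treating it as convergent (homoplasy) costs fewer steps than any alternative tree.
Most parsimonious ingroup topology: ((Theta,Alpha),(((Eta,Delta),Epsilon),Beta)).
The clade {Beta, Delta, Epsilon, Eta} is supported by Trait 2: its derived state 'present' occurs in exactly those taxa and in no other taxon (including the outgroup).

Trait 2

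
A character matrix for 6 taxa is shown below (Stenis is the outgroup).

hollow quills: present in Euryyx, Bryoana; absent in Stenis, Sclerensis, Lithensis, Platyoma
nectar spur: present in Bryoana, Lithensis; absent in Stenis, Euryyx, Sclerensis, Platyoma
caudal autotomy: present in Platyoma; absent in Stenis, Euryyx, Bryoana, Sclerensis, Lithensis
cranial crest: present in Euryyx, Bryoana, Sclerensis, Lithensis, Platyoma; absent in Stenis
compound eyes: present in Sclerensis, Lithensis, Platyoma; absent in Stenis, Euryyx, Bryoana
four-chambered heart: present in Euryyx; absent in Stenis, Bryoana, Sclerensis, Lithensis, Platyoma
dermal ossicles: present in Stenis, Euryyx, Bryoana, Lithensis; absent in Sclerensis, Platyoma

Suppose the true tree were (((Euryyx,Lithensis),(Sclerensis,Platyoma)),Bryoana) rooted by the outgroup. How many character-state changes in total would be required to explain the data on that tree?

Map each character onto (((Euryyx,Lithensis),(Sclerensis,Platyoma)),Bryoana) (rooted by Stenis) and count the minimum state changes it requires (Fitch parsimony):
hollow quills: 2; nectar spur: 2; caudal autotomy: 1; cranial crest: 1; compound eyes: 2; four-chambered heart: 1; dermal ossicles: 1.
Total tree length = 10.

10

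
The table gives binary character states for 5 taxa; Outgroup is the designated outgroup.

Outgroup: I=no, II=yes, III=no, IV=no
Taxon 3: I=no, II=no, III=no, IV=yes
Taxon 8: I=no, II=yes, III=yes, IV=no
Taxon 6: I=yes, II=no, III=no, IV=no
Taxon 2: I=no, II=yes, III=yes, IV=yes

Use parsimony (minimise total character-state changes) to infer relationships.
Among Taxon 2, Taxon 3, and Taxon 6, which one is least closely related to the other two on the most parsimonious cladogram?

Taxon 2

Character polarity is set by the outgroup: the derived state is whichever differs from the outgroup's state, so for II the derived state is 'no', and for the remaining characters it is 'yes'.
I (derived state 'yes') is unique to Taxon 6 (autapomorphy; uninformative for grouping).
II (derived state 'no') is shared by Taxon 3 and Taxon 6 — a synapomorphy uniting that clade.
III: derived state 'yes' in Taxon 2 and Taxon 8 only — synapomorphy for {Taxon 2, Taxon 8}.
IV (state 'yes') occurs in Taxon 2 and Taxon 3 but conflicts with the nesting implied by the other characters — most parsimoniously interpreted as homoplasy.
Most parsimonious ingroup topology: ((Taxon 3,Taxon 6),(Taxon 8,Taxon 2)).
Taxon 6 and Taxon 3 share a more recent common ancestor with each other than either does with Taxon 2, so Taxon 2 is the least closely related of the three.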